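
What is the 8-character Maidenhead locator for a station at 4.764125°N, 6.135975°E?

Shift to the Maidenhead origin (180°W, 90°S): lon 186.13598, lat 94.76413.
Field: 186.13598/20 → 9 → J, 94.76413/10 → 9 → J; chars JJ.
Square: 6.13598/2 → 3, 4.76413/1 → 4; chars 34.
Subsquare: 0.13598/0.0833333 → 1 → b, 0.76413/0.0416667 → 18 → s; chars bs.
Extended square: 0.05264/0.00833333 → 6, 0.01413/0.00416667 → 3; chars 63.

JJ34bs63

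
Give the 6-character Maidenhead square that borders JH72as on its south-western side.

JH62xr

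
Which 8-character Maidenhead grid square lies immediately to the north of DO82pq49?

DO82pr40

Latitude extended square 9; +1 → 10, wraps to 0, carry into subsquare.
Latitude subsquare q = 16; +1 → 17 = r.
The longitude characters are unchanged.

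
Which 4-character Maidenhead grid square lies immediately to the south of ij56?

IJ55

Latitude square 6; −1 → 5.
The longitude characters are unchanged.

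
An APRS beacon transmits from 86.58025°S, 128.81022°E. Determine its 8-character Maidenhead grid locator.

PA43jk70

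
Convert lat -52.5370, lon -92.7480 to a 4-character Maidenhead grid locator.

ED37

Offset from 180°W / 90°S: lon 87.25°, lat 37.46°.
Field: lon ⌊87.25/20⌋ = 4 → E; lat ⌊37.46/10⌋ = 3 → D.
Square: lon ⌊7.25/2⌋ = 3; lat ⌊7.46/1⌋ = 7.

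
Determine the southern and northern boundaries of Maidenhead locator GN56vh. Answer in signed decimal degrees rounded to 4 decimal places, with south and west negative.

46.2917, 46.3333

Field G=6, N=13: +6·20° lon, +13·10° lat → SW at lon -60°, lat 40°.
Square 5, 6: +5·2° lon, +6·1° lat → SW at lon -50°, lat 46°.
Subsquare v=21, h=7: +21·0.0833333° lon, +7·0.0416667° lat → SW at lon -48.25°, lat 46.2917°.
Cell spans 0.0833333° lon × 0.0416667° lat.
south 46.2917, north 46.3333.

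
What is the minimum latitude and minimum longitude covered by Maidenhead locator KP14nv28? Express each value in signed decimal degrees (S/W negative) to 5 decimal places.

Field K=10, P=15: +10·20° lon, +15·10° lat → SW at lon 20°, lat 60°.
Square 1, 4: +1·2° lon, +4·1° lat → SW at lon 22°, lat 64°.
Subsquare n=13, v=21: +13·0.0833333° lon, +21·0.0416667° lat → SW at lon 23.0833°, lat 64.875°.
Extended square 2, 8: +2·0.00833333° lon, +8·0.00416667° lat → SW at lon 23.1°, lat 64.9083°.
latitude 64.90833, longitude 23.10000.

64.90833, 23.10000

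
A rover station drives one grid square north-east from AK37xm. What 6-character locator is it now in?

Longitude subsquare x = 23; +1 → 24, wraps to 0 = a, carry into square.
Longitude square 3; +1 → 4.
Latitude subsquare m = 12; +1 → 13 = n.

AK47an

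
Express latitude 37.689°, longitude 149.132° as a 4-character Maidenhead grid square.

QM47

Add 180° to longitude and 90° to latitude: 329.13, 127.69.
Field (20°×10°, letters A–R): lon ⌊329.13/20⌋ = 16 → Q; lat ⌊127.69/10⌋ = 12 → M.
Square (2°×1°, digits 0–9): lon ⌊9.13/2⌋ = 4; lat ⌊7.69/1⌋ = 7.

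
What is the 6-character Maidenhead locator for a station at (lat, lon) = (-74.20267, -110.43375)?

DB45st

Shift to the Maidenhead origin (180°W, 90°S): lon 69.5662, lat 15.7973.
Field: 69.5662/20 → 3 → D, 15.7973/10 → 1 → B; chars DB.
Square: 9.5662/2 → 4, 5.7973/1 → 5; chars 45.
Subsquare: 1.5662/0.0833333 → 18 → s, 0.7973/0.0416667 → 19 → t; chars st.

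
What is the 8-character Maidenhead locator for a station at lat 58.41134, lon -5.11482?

IO78kj68

Shift to the Maidenhead origin (180°W, 90°S): lon 174.88518, lat 148.41134.
Field: lon ⌊174.88518/20⌋ = 8 → I; lat ⌊148.41134/10⌋ = 14 → O.
Square: lon ⌊14.88518/2⌋ = 7; lat ⌊8.41134/1⌋ = 8.
Subsquare: lon ⌊0.88518/0.0833333⌋ = 10 → k; lat ⌊0.41134/0.0416667⌋ = 9 → j.
Extended square: lon ⌊0.05185/0.00833333⌋ = 6; lat ⌊0.03634/0.00416667⌋ = 8.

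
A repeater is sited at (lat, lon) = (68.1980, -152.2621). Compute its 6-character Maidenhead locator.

BP38ue

Offset from 180°W / 90°S: lon 27.7379°, lat 158.1980°.
Field: 27.7379/20 → 1 → B, 158.1980/10 → 15 → P; chars BP.
Square: 7.7379/2 → 3, 8.1980/1 → 8; chars 38.
Subsquare: 1.7379/0.0833333 → 20 → u, 0.1980/0.0416667 → 4 → e; chars ue.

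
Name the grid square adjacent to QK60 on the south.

Latitude square 0; −1 → -1, wraps to 9, carry into field.
Latitude field K = 10; −1 → 9 = J.
The longitude characters are unchanged.

QJ69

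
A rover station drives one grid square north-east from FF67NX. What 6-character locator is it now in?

FF68oa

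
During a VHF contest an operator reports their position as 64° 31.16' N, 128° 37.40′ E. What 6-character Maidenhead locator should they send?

Shift to the Maidenhead origin (180°W, 90°S): lon 308.6233, lat 154.5193.
Field: lon ⌊308.6233/20⌋ = 15 → P; lat ⌊154.5193/10⌋ = 15 → P.
Square: lon ⌊8.6233/2⌋ = 4; lat ⌊4.5193/1⌋ = 4.
Subsquare: lon ⌊0.6233/0.0833333⌋ = 7 → h; lat ⌊0.5193/0.0416667⌋ = 12 → m.

PP44hm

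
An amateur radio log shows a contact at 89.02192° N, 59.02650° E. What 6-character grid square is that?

LR99ma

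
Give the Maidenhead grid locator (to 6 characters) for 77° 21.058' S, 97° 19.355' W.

EB12ip

Shift to the Maidenhead origin (180°W, 90°S): lon 82.6774, lat 12.6490.
Field (20°×10°, letters A–R): 82.6774/20 → 4 → E, 12.6490/10 → 1 → B; chars EB.
Square (2°×1°, digits 0–9): 2.6774/2 → 1, 2.6490/1 → 2; chars 12.
Subsquare (5′×2.5′, letters a–x): 0.6774/0.0833333 → 8 → i, 0.6490/0.0416667 → 15 → p; chars ip.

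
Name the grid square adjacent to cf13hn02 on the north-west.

Longitude extended square 0; −1 → -1, wraps to 9, carry into subsquare.
Longitude subsquare h = 7; −1 → 6 = g.
Latitude extended square 2; +1 → 3.

CF13gn93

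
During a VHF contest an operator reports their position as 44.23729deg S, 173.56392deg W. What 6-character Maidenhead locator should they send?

AE35fs

Offset from 180°W / 90°S: lon 6.4361°, lat 45.7627°.
Field: 6.4361/20 → 0 → A, 45.7627/10 → 4 → E; chars AE.
Square: 6.4361/2 → 3, 5.7627/1 → 5; chars 35.
Subsquare: 0.4361/0.0833333 → 5 → f, 0.7627/0.0416667 → 18 → s; chars fs.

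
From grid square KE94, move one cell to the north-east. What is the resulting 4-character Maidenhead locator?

LE05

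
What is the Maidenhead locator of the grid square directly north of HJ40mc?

Latitude subsquare c = 2; +1 → 3 = d.
The longitude characters are unchanged.

HJ40md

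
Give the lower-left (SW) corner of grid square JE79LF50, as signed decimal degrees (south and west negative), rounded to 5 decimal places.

Field J=9, E=4: +9·20° lon, +4·10° lat → SW at lon 0°, lat -50°.
Square 7, 9: +7·2° lon, +9·1° lat → SW at lon 14°, lat -41°.
Subsquare l=11, f=5: +11·0.0833333° lon, +5·0.0416667° lat → SW at lon 14.9167°, lat -40.7917°.
Extended square 5, 0: +5·0.00833333° lon, +0·0.00416667° lat → SW at lon 14.9583°, lat -40.7917°.
latitude -40.79167, longitude 14.95833.

-40.79167, 14.95833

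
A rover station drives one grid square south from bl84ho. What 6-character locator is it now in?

BL84hn

Latitude subsquare o = 14; −1 → 13 = n.
The longitude characters are unchanged.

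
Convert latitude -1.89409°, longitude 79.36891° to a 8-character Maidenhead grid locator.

MI98qc45

Shift to the Maidenhead origin (180°W, 90°S): lon 259.36891, lat 88.10591.
Field: 259.36891/20 → 12 → M, 88.10591/10 → 8 → I; chars MI.
Square: 19.36891/2 → 9, 8.10591/1 → 8; chars 98.
Subsquare: 1.36891/0.0833333 → 16 → q, 0.10591/0.0416667 → 2 → c; chars qc.
Extended square: 0.03558/0.00833333 → 4, 0.02258/0.00416667 → 5; chars 45.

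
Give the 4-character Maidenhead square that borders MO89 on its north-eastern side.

MP90

Longitude square 8; +1 → 9.
Latitude square 9; +1 → 10, wraps to 0, carry into field.
Latitude field O = 14; +1 → 15 = P.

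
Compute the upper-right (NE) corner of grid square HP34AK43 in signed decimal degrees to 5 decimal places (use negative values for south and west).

64.43333, -33.95833

Field H=7, P=15: +7·20° lon, +15·10° lat → SW at lon -40°, lat 60°.
Square 3, 4: +3·2° lon, +4·1° lat → SW at lon -34°, lat 64°.
Subsquare a=0, k=10: +0·0.0833333° lon, +10·0.0416667° lat → SW at lon -34°, lat 64.4167°.
Extended square 4, 3: +4·0.00833333° lon, +3·0.00416667° lat → SW at lon -33.9667°, lat 64.4292°.
Cell spans 0.00833333° lon × 0.00416667° lat. NE corner is SW corner plus one full cell.
latitude 64.43333, longitude -33.95833.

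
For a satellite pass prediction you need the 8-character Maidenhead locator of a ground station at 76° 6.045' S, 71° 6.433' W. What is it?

Add 180° to longitude and 90° to latitude: 108.89278, 13.89925.
Field: 108.89278/20 → 5 → F, 13.89925/10 → 1 → B; chars FB.
Square: 8.89278/2 → 4, 3.89925/1 → 3; chars 43.
Subsquare: 0.89278/0.0833333 → 10 → k, 0.89925/0.0416667 → 21 → v; chars kv.
Extended square: 0.05945/0.00833333 → 7, 0.02425/0.00416667 → 5; chars 75.

FB43kv75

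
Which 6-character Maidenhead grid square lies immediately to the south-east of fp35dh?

Longitude subsquare d = 3; +1 → 4 = e.
Latitude subsquare h = 7; −1 → 6 = g.

FP35eg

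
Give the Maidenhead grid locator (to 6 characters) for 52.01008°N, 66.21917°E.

Shift to the Maidenhead origin (180°W, 90°S): lon 246.2192, lat 142.0101.
Field: lon ⌊246.2192/20⌋ = 12 → M; lat ⌊142.0101/10⌋ = 14 → O.
Square: lon ⌊6.2192/2⌋ = 3; lat ⌊2.0101/1⌋ = 2.
Subsquare: lon ⌊0.2192/0.0833333⌋ = 2 → c; lat ⌊0.0101/0.0416667⌋ = 0 → a.

MO32ca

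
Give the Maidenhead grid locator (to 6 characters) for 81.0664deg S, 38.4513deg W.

HA08sw

Add 180° to longitude and 90° to latitude: 141.5487, 8.9336.
Field: lon ⌊141.5487/20⌋ = 7 → H; lat ⌊8.9336/10⌋ = 0 → A.
Square: lon ⌊1.5487/2⌋ = 0; lat ⌊8.9336/1⌋ = 8.
Subsquare: lon ⌊1.5487/0.0833333⌋ = 18 → s; lat ⌊0.9336/0.0416667⌋ = 22 → w.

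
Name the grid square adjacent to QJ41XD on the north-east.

Longitude subsquare x = 23; +1 → 24, wraps to 0 = a, carry into square.
Longitude square 4; +1 → 5.
Latitude subsquare d = 3; +1 → 4 = e.

QJ51ae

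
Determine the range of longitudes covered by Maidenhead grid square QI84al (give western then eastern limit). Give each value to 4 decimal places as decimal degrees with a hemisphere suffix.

156.0000° E, 156.0833° E

Field Q=16, I=8: +16·20° lon, +8·10° lat → SW at lon 140°, lat -10°.
Square 8, 4: +8·2° lon, +4·1° lat → SW at lon 156°, lat -6°.
Subsquare a=0, l=11: +0·0.0833333° lon, +11·0.0416667° lat → SW at lon 156°, lat -5.54167°.
Cell spans 0.0833333° lon × 0.0416667° lat.
west 156.0000° E, east 156.0833° E.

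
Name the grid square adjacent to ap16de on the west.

Longitude subsquare d = 3; −1 → 2 = c.
The latitude characters are unchanged.

AP16ce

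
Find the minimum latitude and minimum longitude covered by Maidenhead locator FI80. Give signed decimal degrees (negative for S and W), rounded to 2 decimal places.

-10.00, -64.00

Field F=5, I=8: +5·20° lon, +8·10° lat → SW at lon -80°, lat -10°.
Square 8, 0: +8·2° lon, +0·1° lat → SW at lon -64°, lat -10°.
latitude -10.00, longitude -64.00.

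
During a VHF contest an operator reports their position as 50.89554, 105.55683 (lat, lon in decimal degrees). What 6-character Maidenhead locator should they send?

Offset from 180°W / 90°S: lon 285.5568°, lat 140.8955°.
Field (20°×10°, letters A–R): lon ⌊285.5568/20⌋ = 14 → O; lat ⌊140.8955/10⌋ = 14 → O.
Square (2°×1°, digits 0–9): lon ⌊5.5568/2⌋ = 2; lat ⌊0.8955/1⌋ = 0.
Subsquare (5′×2.5′, letters a–x): lon ⌊1.5568/0.0833333⌋ = 18 → s; lat ⌊0.8955/0.0416667⌋ = 21 → v.

OO20sv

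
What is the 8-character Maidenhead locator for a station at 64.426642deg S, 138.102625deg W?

CC05wn77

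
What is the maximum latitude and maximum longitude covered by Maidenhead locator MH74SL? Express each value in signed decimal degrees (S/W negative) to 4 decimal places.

-15.5000, 75.5833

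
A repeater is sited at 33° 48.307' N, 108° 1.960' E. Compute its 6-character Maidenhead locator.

OM43at

Shift to the Maidenhead origin (180°W, 90°S): lon 288.0327, lat 123.8051.
Field: lon ⌊288.0327/20⌋ = 14 → O; lat ⌊123.8051/10⌋ = 12 → M.
Square: lon ⌊8.0327/2⌋ = 4; lat ⌊3.8051/1⌋ = 3.
Subsquare: lon ⌊0.0327/0.0833333⌋ = 0 → a; lat ⌊0.8051/0.0416667⌋ = 19 → t.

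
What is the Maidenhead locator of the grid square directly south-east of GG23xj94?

Longitude extended square 9; +1 → 10, wraps to 0, carry into subsquare.
Longitude subsquare x = 23; +1 → 24, wraps to 0 = a, carry into square.
Longitude square 2; +1 → 3.
Latitude extended square 4; −1 → 3.

GG33aj03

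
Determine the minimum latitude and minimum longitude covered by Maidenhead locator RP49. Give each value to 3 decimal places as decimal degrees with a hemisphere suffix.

69.000° N, 168.000° E

Field R=17, P=15: +17·20° lon, +15·10° lat → SW at lon 160°, lat 60°.
Square 4, 9: +4·2° lon, +9·1° lat → SW at lon 168°, lat 69°.
latitude 69.000° N, longitude 168.000° E.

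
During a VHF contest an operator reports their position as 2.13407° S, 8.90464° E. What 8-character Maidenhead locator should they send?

JI47ku87

Offset from 180°W / 90°S: lon 188.90464°, lat 87.86593°.
Field: 188.90464/20 → 9 → J, 87.86593/10 → 8 → I; chars JI.
Square: 8.90464/2 → 4, 7.86593/1 → 7; chars 47.
Subsquare: 0.90464/0.0833333 → 10 → k, 0.86593/0.0416667 → 20 → u; chars ku.
Extended square: 0.07131/0.00833333 → 8, 0.03260/0.00416667 → 7; chars 87.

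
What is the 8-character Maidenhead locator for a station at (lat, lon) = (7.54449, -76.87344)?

FJ17nn50

Offset from 180°W / 90°S: lon 103.12656°, lat 97.54449°.
Field: lon ⌊103.12656/20⌋ = 5 → F; lat ⌊97.54449/10⌋ = 9 → J.
Square: lon ⌊3.12656/2⌋ = 1; lat ⌊7.54449/1⌋ = 7.
Subsquare: lon ⌊1.12656/0.0833333⌋ = 13 → n; lat ⌊0.54449/0.0416667⌋ = 13 → n.
Extended square: lon ⌊0.04323/0.00833333⌋ = 5; lat ⌊0.00282/0.00416667⌋ = 0.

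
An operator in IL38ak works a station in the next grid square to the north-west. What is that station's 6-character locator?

Longitude subsquare a = 0; −1 → -1, wraps to 23 = x, carry into square.
Longitude square 3; −1 → 2.
Latitude subsquare k = 10; +1 → 11 = l.

IL28xl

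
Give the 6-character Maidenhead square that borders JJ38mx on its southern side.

JJ38mw

Latitude subsquare x = 23; −1 → 22 = w.
The longitude characters are unchanged.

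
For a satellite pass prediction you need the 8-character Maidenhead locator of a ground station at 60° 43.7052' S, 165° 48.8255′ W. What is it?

Shift to the Maidenhead origin (180°W, 90°S): lon 14.18624, lat 29.27158.
Field: 14.18624/20 → 0 → A, 29.27158/10 → 2 → C; chars AC.
Square: 14.18624/2 → 7, 9.27158/1 → 9; chars 79.
Subsquare: 0.18624/0.0833333 → 2 → c, 0.27158/0.0416667 → 6 → g; chars cg.
Extended square: 0.01957/0.00833333 → 2, 0.02158/0.00416667 → 5; chars 25.

AC79cg25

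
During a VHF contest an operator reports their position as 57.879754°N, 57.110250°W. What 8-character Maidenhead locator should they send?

GO17kv61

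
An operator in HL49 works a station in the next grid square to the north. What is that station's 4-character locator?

Latitude square 9; +1 → 10, wraps to 0, carry into field.
Latitude field L = 11; +1 → 12 = M.
The longitude characters are unchanged.

HM40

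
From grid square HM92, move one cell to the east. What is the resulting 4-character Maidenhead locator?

Longitude square 9; +1 → 10, wraps to 0, carry into field.
Longitude field H = 7; +1 → 8 = I.
The latitude characters are unchanged.

IM02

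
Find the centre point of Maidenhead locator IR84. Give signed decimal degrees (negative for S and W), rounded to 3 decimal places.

Field I=8, R=17: +8·20° lon, +17·10° lat → SW at lon -20°, lat 80°.
Square 8, 4: +8·2° lon, +4·1° lat → SW at lon -4°, lat 84°.
Cell spans 2° lon × 1° lat. Centre is SW corner plus half of each.
latitude 84.500, longitude -3.000.

84.500, -3.000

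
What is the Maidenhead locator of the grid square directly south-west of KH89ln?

Longitude subsquare l = 11; −1 → 10 = k.
Latitude subsquare n = 13; −1 → 12 = m.

KH89km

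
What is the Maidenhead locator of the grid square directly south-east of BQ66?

Longitude square 6; +1 → 7.
Latitude square 6; −1 → 5.

BQ75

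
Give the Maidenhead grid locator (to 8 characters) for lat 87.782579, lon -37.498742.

HR17gs07

Offset from 180°W / 90°S: lon 142.50126°, lat 177.78258°.
Field: 142.50126/20 → 7 → H, 177.78258/10 → 17 → R; chars HR.
Square: 2.50126/2 → 1, 7.78258/1 → 7; chars 17.
Subsquare: 0.50126/0.0833333 → 6 → g, 0.78258/0.0416667 → 18 → s; chars gs.
Extended square: 0.00126/0.00833333 → 0, 0.03258/0.00416667 → 7; chars 07.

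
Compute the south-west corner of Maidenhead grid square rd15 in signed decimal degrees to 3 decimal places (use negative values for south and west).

Field R=17, D=3: +17·20° lon, +3·10° lat → SW at lon 160°, lat -60°.
Square 1, 5: +1·2° lon, +5·1° lat → SW at lon 162°, lat -55°.
latitude -55.000, longitude 162.000.

-55.000, 162.000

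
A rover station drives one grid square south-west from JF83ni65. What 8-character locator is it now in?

Longitude extended square 6; −1 → 5.
Latitude extended square 5; −1 → 4.

JF83ni54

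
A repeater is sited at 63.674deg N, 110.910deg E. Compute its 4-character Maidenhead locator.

OP53

Shift to the Maidenhead origin (180°W, 90°S): lon 290.91, lat 153.67.
Field: lon ⌊290.91/20⌋ = 14 → O; lat ⌊153.67/10⌋ = 15 → P.
Square: lon ⌊10.91/2⌋ = 5; lat ⌊3.67/1⌋ = 3.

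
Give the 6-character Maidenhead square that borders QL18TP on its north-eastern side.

Longitude subsquare t = 19; +1 → 20 = u.
Latitude subsquare p = 15; +1 → 16 = q.

QL18uq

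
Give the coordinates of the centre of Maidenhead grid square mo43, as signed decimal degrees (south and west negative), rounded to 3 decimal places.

53.500, 69.000

Field M=12, O=14: +12·20° lon, +14·10° lat → SW at lon 60°, lat 50°.
Square 4, 3: +4·2° lon, +3·1° lat → SW at lon 68°, lat 53°.
Cell spans 2° lon × 1° lat. Centre is SW corner plus half of each.
latitude 53.500, longitude 69.000.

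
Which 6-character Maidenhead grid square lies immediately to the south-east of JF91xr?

KF01aq

Longitude subsquare x = 23; +1 → 24, wraps to 0 = a, carry into square.
Longitude square 9; +1 → 10, wraps to 0, carry into field.
Longitude field J = 9; +1 → 10 = K.
Latitude subsquare r = 17; −1 → 16 = q.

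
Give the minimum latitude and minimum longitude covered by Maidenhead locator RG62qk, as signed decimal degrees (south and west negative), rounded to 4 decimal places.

-27.5833, 173.3333

Field R=17, G=6: +17·20° lon, +6·10° lat → SW at lon 160°, lat -30°.
Square 6, 2: +6·2° lon, +2·1° lat → SW at lon 172°, lat -28°.
Subsquare q=16, k=10: +16·0.0833333° lon, +10·0.0416667° lat → SW at lon 173.333°, lat -27.5833°.
latitude -27.5833, longitude 173.3333.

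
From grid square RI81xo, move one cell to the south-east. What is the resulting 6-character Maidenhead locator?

RI91an

Longitude subsquare x = 23; +1 → 24, wraps to 0 = a, carry into square.
Longitude square 8; +1 → 9.
Latitude subsquare o = 14; −1 → 13 = n.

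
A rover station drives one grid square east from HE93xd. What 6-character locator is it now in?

Longitude subsquare x = 23; +1 → 24, wraps to 0 = a, carry into square.
Longitude square 9; +1 → 10, wraps to 0, carry into field.
Longitude field H = 7; +1 → 8 = I.
The latitude characters are unchanged.

IE03ad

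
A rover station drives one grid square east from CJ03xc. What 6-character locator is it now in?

CJ13ac

Longitude subsquare x = 23; +1 → 24, wraps to 0 = a, carry into square.
Longitude square 0; +1 → 1.
The latitude characters are unchanged.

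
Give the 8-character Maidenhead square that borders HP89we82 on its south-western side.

Longitude extended square 8; −1 → 7.
Latitude extended square 2; −1 → 1.

HP89we71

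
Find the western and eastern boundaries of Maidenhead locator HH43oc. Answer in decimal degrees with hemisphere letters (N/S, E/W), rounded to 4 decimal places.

30.8333° W, 30.7500° W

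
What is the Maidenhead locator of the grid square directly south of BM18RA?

BM17rx

Latitude subsquare a = 0; −1 → -1, wraps to 23 = x, carry into square.
Latitude square 8; −1 → 7.
The longitude characters are unchanged.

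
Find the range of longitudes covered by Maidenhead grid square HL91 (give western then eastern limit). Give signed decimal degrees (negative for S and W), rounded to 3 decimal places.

-22.000, -20.000

Field H=7, L=11: +7·20° lon, +11·10° lat → SW at lon -40°, lat 20°.
Square 9, 1: +9·2° lon, +1·1° lat → SW at lon -22°, lat 21°.
Cell spans 2° lon × 1° lat.
west -22.000, east -20.000.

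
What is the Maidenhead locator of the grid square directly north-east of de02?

DE13

Longitude square 0; +1 → 1.
Latitude square 2; +1 → 3.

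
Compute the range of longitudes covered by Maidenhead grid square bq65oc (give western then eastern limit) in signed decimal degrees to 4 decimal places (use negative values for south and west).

Field B=1, Q=16: +1·20° lon, +16·10° lat → SW at lon -160°, lat 70°.
Square 6, 5: +6·2° lon, +5·1° lat → SW at lon -148°, lat 75°.
Subsquare o=14, c=2: +14·0.0833333° lon, +2·0.0416667° lat → SW at lon -146.833°, lat 75.0833°.
Cell spans 0.0833333° lon × 0.0416667° lat.
west -146.8333, east -146.7500.

-146.8333, -146.7500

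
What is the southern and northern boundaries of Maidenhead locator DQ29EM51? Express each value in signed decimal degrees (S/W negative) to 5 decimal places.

79.50417, 79.50833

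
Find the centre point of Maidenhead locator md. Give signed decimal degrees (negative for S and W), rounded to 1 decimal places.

Field M=12, D=3: +12·20° lon, +3·10° lat → SW at lon 60°, lat -60°.
Cell spans 20° lon × 10° lat. Centre is SW corner plus half of each.
latitude -55.0, longitude 70.0.

-55.0, 70.0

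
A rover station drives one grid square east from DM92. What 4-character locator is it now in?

Longitude square 9; +1 → 10, wraps to 0, carry into field.
Longitude field D = 3; +1 → 4 = E.
The latitude characters are unchanged.

EM02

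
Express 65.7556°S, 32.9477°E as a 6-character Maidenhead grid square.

KC64lf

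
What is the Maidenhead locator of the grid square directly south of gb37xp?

Latitude subsquare p = 15; −1 → 14 = o.
The longitude characters are unchanged.

GB37xo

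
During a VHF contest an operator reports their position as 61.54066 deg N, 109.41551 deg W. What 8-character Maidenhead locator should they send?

Shift to the Maidenhead origin (180°W, 90°S): lon 70.58449, lat 151.54066.
Field: 70.58449/20 → 3 → D, 151.54066/10 → 15 → P; chars DP.
Square: 10.58449/2 → 5, 1.54066/1 → 1; chars 51.
Subsquare: 0.58449/0.0833333 → 7 → h, 0.54066/0.0416667 → 12 → m; chars hm.
Extended square: 0.00116/0.00833333 → 0, 0.04066/0.00416667 → 9; chars 09.

DP51hm09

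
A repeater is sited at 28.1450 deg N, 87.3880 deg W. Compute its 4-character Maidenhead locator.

Shift to the Maidenhead origin (180°W, 90°S): lon 92.61, lat 118.14.
Field: lon ⌊92.61/20⌋ = 4 → E; lat ⌊118.14/10⌋ = 11 → L.
Square: lon ⌊12.61/2⌋ = 6; lat ⌊8.14/1⌋ = 8.

EL68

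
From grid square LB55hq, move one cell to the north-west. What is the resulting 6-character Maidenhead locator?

LB55gr

Longitude subsquare h = 7; −1 → 6 = g.
Latitude subsquare q = 16; +1 → 17 = r.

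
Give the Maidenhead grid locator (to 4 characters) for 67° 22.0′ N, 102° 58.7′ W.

Offset from 180°W / 90°S: lon 77.02°, lat 157.37°.
Field: 77.02/20 → 3 → D, 157.37/10 → 15 → P; chars DP.
Square: 17.02/2 → 8, 7.37/1 → 7; chars 87.

DP87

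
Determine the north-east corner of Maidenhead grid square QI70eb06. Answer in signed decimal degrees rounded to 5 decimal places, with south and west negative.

-9.92917, 154.34167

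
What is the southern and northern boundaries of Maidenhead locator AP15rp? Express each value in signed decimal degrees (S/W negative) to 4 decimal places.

65.6250, 65.6667

Field A=0, P=15: +0·20° lon, +15·10° lat → SW at lon -180°, lat 60°.
Square 1, 5: +1·2° lon, +5·1° lat → SW at lon -178°, lat 65°.
Subsquare r=17, p=15: +17·0.0833333° lon, +15·0.0416667° lat → SW at lon -176.583°, lat 65.625°.
Cell spans 0.0833333° lon × 0.0416667° lat.
south 65.6250, north 65.6667.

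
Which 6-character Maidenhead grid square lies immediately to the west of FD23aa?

FD13xa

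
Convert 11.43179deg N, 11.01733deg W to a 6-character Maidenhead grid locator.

IK41lk

Add 180° to longitude and 90° to latitude: 168.9827, 101.4318.
Field (20°×10°, letters A–R): lon ⌊168.9827/20⌋ = 8 → I; lat ⌊101.4318/10⌋ = 10 → K.
Square (2°×1°, digits 0–9): lon ⌊8.9827/2⌋ = 4; lat ⌊1.4318/1⌋ = 1.
Subsquare (5′×2.5′, letters a–x): lon ⌊0.9827/0.0833333⌋ = 11 → l; lat ⌊0.4318/0.0416667⌋ = 10 → k.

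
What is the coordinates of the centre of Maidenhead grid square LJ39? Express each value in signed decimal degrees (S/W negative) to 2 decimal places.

Field L=11, J=9: +11·20° lon, +9·10° lat → SW at lon 40°, lat 0°.
Square 3, 9: +3·2° lon, +9·1° lat → SW at lon 46°, lat 9°.
Cell spans 2° lon × 1° lat. Centre is SW corner plus half of each.
latitude 9.50, longitude 47.00.

9.50, 47.00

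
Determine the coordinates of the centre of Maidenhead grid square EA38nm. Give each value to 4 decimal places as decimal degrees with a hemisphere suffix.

81.4792° S, 92.8750° W

Field E=4, A=0: +4·20° lon, +0·10° lat → SW at lon -100°, lat -90°.
Square 3, 8: +3·2° lon, +8·1° lat → SW at lon -94°, lat -82°.
Subsquare n=13, m=12: +13·0.0833333° lon, +12·0.0416667° lat → SW at lon -92.9167°, lat -81.5°.
Cell spans 0.0833333° lon × 0.0416667° lat. Centre is SW corner plus half of each.
latitude 81.4792° S, longitude 92.8750° W.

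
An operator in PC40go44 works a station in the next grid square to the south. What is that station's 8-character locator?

PC40go43

Latitude extended square 4; −1 → 3.
The longitude characters are unchanged.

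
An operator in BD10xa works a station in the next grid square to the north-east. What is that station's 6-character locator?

BD20ab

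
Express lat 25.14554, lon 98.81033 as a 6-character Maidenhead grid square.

NL95jd

Add 180° to longitude and 90° to latitude: 278.8103, 115.1455.
Field: lon ⌊278.8103/20⌋ = 13 → N; lat ⌊115.1455/10⌋ = 11 → L.
Square: lon ⌊18.8103/2⌋ = 9; lat ⌊5.1455/1⌋ = 5.
Subsquare: lon ⌊0.8103/0.0833333⌋ = 9 → j; lat ⌊0.1455/0.0416667⌋ = 3 → d.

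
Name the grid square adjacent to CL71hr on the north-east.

CL71is

Longitude subsquare h = 7; +1 → 8 = i.
Latitude subsquare r = 17; +1 → 18 = s.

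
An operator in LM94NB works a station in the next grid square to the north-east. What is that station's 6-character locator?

LM94oc

Longitude subsquare n = 13; +1 → 14 = o.
Latitude subsquare b = 1; +1 → 2 = c.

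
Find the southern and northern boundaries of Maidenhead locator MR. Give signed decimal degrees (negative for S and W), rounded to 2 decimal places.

Field M=12, R=17: +12·20° lon, +17·10° lat → SW at lon 60°, lat 80°.
Cell spans 20° lon × 10° lat.
south 80.00, north 90.00.

80.00, 90.00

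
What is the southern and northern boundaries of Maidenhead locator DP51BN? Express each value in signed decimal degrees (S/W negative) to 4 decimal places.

Field D=3, P=15: +3·20° lon, +15·10° lat → SW at lon -120°, lat 60°.
Square 5, 1: +5·2° lon, +1·1° lat → SW at lon -110°, lat 61°.
Subsquare b=1, n=13: +1·0.0833333° lon, +13·0.0416667° lat → SW at lon -109.917°, lat 61.5417°.
Cell spans 0.0833333° lon × 0.0416667° lat.
south 61.5417, north 61.5833.

61.5417, 61.5833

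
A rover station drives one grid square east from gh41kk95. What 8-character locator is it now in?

GH41lk05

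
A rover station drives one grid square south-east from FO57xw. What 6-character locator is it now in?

Longitude subsquare x = 23; +1 → 24, wraps to 0 = a, carry into square.
Longitude square 5; +1 → 6.
Latitude subsquare w = 22; −1 → 21 = v.

FO67av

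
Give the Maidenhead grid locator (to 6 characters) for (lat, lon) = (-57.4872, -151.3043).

Offset from 180°W / 90°S: lon 28.6957°, lat 32.5128°.
Field: lon ⌊28.6957/20⌋ = 1 → B; lat ⌊32.5128/10⌋ = 3 → D.
Square: lon ⌊8.6957/2⌋ = 4; lat ⌊2.5128/1⌋ = 2.
Subsquare: lon ⌊0.6957/0.0833333⌋ = 8 → i; lat ⌊0.5128/0.0416667⌋ = 12 → m.

BD42im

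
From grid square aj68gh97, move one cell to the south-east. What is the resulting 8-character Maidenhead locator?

AJ68hh06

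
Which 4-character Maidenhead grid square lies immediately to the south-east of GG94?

HG03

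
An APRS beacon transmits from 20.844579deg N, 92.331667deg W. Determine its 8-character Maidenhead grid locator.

EL30uu02

Shift to the Maidenhead origin (180°W, 90°S): lon 87.66833, lat 110.84458.
Field (20°×10°, letters A–R): 87.66833/20 → 4 → E, 110.84458/10 → 11 → L; chars EL.
Square (2°×1°, digits 0–9): 7.66833/2 → 3, 0.84458/1 → 0; chars 30.
Subsquare (5′×2.5′, letters a–x): 1.66833/0.0833333 → 20 → u, 0.84458/0.0416667 → 20 → u; chars uu.
Extended square (30″×15″, digits 0–9): 0.00167/0.00833333 → 0, 0.01125/0.00416667 → 2; chars 02.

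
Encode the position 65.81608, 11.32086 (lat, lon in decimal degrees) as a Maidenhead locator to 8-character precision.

JP55pt85

Shift to the Maidenhead origin (180°W, 90°S): lon 191.32086, lat 155.81608.
Field: 191.32086/20 → 9 → J, 155.81608/10 → 15 → P; chars JP.
Square: 11.32086/2 → 5, 5.81608/1 → 5; chars 55.
Subsquare: 1.32086/0.0833333 → 15 → p, 0.81608/0.0416667 → 19 → t; chars pt.
Extended square: 0.07086/0.00833333 → 8, 0.02441/0.00416667 → 5; chars 85.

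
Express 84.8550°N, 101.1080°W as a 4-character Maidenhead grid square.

DR94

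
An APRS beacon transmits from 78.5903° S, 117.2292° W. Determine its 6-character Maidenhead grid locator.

Add 180° to longitude and 90° to latitude: 62.7708, 11.4097.
Field: 62.7708/20 → 3 → D, 11.4097/10 → 1 → B; chars DB.
Square: 2.7708/2 → 1, 1.4097/1 → 1; chars 11.
Subsquare: 0.7708/0.0833333 → 9 → j, 0.4097/0.0416667 → 9 → j; chars jj.

DB11jj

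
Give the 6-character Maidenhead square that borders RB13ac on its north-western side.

RB03xd

Longitude subsquare a = 0; −1 → -1, wraps to 23 = x, carry into square.
Longitude square 1; −1 → 0.
Latitude subsquare c = 2; +1 → 3 = d.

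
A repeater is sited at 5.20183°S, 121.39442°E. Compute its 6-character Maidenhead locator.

PI04qt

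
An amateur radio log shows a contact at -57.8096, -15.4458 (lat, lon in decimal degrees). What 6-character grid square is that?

Add 180° to longitude and 90° to latitude: 164.5542, 32.1904.
Field: lon ⌊164.5542/20⌋ = 8 → I; lat ⌊32.1904/10⌋ = 3 → D.
Square: lon ⌊4.5542/2⌋ = 2; lat ⌊2.1904/1⌋ = 2.
Subsquare: lon ⌊0.5542/0.0833333⌋ = 6 → g; lat ⌊0.1904/0.0416667⌋ = 4 → e.

ID22ge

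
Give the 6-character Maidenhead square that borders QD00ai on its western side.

PD90xi

Longitude subsquare a = 0; −1 → -1, wraps to 23 = x, carry into square.
Longitude square 0; −1 → -1, wraps to 9, carry into field.
Longitude field Q = 16; −1 → 15 = P.
The latitude characters are unchanged.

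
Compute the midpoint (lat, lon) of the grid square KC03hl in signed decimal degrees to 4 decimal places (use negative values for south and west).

Field K=10, C=2: +10·20° lon, +2·10° lat → SW at lon 20°, lat -70°.
Square 0, 3: +0·2° lon, +3·1° lat → SW at lon 20°, lat -67°.
Subsquare h=7, l=11: +7·0.0833333° lon, +11·0.0416667° lat → SW at lon 20.5833°, lat -66.5417°.
Cell spans 0.0833333° lon × 0.0416667° lat. Centre is SW corner plus half of each.
latitude -66.5208, longitude 20.6250.

-66.5208, 20.6250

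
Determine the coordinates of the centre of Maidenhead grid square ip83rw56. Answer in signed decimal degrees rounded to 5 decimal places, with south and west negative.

Field I=8, P=15: +8·20° lon, +15·10° lat → SW at lon -20°, lat 60°.
Square 8, 3: +8·2° lon, +3·1° lat → SW at lon -4°, lat 63°.
Subsquare r=17, w=22: +17·0.0833333° lon, +22·0.0416667° lat → SW at lon -2.58333°, lat 63.9167°.
Extended square 5, 6: +5·0.00833333° lon, +6·0.00416667° lat → SW at lon -2.54167°, lat 63.9417°.
Cell spans 0.00833333° lon × 0.00416667° lat. Centre is SW corner plus half of each.
latitude 63.94375, longitude -2.53750.

63.94375, -2.53750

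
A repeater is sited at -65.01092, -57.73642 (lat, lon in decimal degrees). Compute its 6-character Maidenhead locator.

Shift to the Maidenhead origin (180°W, 90°S): lon 122.2636, lat 24.9891.
Field: 122.2636/20 → 6 → G, 24.9891/10 → 2 → C; chars GC.
Square: 2.2636/2 → 1, 4.9891/1 → 4; chars 14.
Subsquare: 0.2636/0.0833333 → 3 → d, 0.9891/0.0416667 → 23 → x; chars dx.

GC14dx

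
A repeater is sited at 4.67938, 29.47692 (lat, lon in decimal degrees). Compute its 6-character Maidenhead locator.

KJ44rq

Offset from 180°W / 90°S: lon 209.4769°, lat 94.6794°.
Field: lon ⌊209.4769/20⌋ = 10 → K; lat ⌊94.6794/10⌋ = 9 → J.
Square: lon ⌊9.4769/2⌋ = 4; lat ⌊4.6794/1⌋ = 4.
Subsquare: lon ⌊1.4769/0.0833333⌋ = 17 → r; lat ⌊0.6794/0.0416667⌋ = 16 → q.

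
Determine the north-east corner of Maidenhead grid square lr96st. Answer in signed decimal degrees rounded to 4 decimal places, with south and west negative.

86.8333, 59.5833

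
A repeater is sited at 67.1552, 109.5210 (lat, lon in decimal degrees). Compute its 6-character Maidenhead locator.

OP47sd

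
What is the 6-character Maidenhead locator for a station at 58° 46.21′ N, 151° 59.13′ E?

Shift to the Maidenhead origin (180°W, 90°S): lon 331.9855, lat 148.7702.
Field: 331.9855/20 → 16 → Q, 148.7702/10 → 14 → O; chars QO.
Square: 11.9855/2 → 5, 8.7702/1 → 8; chars 58.
Subsquare: 1.9855/0.0833333 → 23 → x, 0.7702/0.0416667 → 18 → s; chars xs.

QO58xs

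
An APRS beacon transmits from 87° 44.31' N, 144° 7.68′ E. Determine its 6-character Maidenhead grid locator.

Offset from 180°W / 90°S: lon 324.1280°, lat 177.7385°.
Field: lon ⌊324.1280/20⌋ = 16 → Q; lat ⌊177.7385/10⌋ = 17 → R.
Square: lon ⌊4.1280/2⌋ = 2; lat ⌊7.7385/1⌋ = 7.
Subsquare: lon ⌊0.1280/0.0833333⌋ = 1 → b; lat ⌊0.7385/0.0416667⌋ = 17 → r.

QR27br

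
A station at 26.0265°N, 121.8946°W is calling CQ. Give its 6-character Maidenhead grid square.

CL96ba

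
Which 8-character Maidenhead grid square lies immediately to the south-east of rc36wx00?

Longitude extended square 0; +1 → 1.
Latitude extended square 0; −1 → -1, wraps to 9, carry into subsquare.
Latitude subsquare x = 23; −1 → 22 = w.

RC36ww19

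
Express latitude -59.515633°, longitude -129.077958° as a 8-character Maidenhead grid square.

CD50ll06

Add 180° to longitude and 90° to latitude: 50.92204, 30.48437.
Field: lon ⌊50.92204/20⌋ = 2 → C; lat ⌊30.48437/10⌋ = 3 → D.
Square: lon ⌊10.92204/2⌋ = 5; lat ⌊0.48437/1⌋ = 0.
Subsquare: lon ⌊0.92204/0.0833333⌋ = 11 → l; lat ⌊0.48437/0.0416667⌋ = 11 → l.
Extended square: lon ⌊0.00538/0.00833333⌋ = 0; lat ⌊0.02603/0.00416667⌋ = 6.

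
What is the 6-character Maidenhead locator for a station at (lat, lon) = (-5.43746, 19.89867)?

Shift to the Maidenhead origin (180°W, 90°S): lon 199.8987, lat 84.5625.
Field: 199.8987/20 → 9 → J, 84.5625/10 → 8 → I; chars JI.
Square: 19.8987/2 → 9, 4.5625/1 → 4; chars 94.
Subsquare: 1.8987/0.0833333 → 22 → w, 0.5625/0.0416667 → 13 → n; chars wn.

JI94wn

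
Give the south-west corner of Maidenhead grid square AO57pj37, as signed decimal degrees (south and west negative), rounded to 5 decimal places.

57.40417, -168.72500

Field A=0, O=14: +0·20° lon, +14·10° lat → SW at lon -180°, lat 50°.
Square 5, 7: +5·2° lon, +7·1° lat → SW at lon -170°, lat 57°.
Subsquare p=15, j=9: +15·0.0833333° lon, +9·0.0416667° lat → SW at lon -168.75°, lat 57.375°.
Extended square 3, 7: +3·0.00833333° lon, +7·0.00416667° lat → SW at lon -168.725°, lat 57.4042°.
latitude 57.40417, longitude -168.72500.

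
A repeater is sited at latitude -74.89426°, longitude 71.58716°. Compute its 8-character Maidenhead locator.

MB55tc05

Shift to the Maidenhead origin (180°W, 90°S): lon 251.58716, lat 15.10574.
Field (20°×10°, letters A–R): 251.58716/20 → 12 → M, 15.10574/10 → 1 → B; chars MB.
Square (2°×1°, digits 0–9): 11.58716/2 → 5, 5.10574/1 → 5; chars 55.
Subsquare (5′×2.5′, letters a–x): 1.58716/0.0833333 → 19 → t, 0.10574/0.0416667 → 2 → c; chars tc.
Extended square (30″×15″, digits 0–9): 0.00383/0.00833333 → 0, 0.02241/0.00416667 → 5; chars 05.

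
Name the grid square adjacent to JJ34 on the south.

JJ33

Latitude square 4; −1 → 3.
The longitude characters are unchanged.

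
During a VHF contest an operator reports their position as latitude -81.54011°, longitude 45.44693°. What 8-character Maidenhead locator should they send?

LA28rl30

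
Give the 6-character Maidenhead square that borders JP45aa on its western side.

JP35xa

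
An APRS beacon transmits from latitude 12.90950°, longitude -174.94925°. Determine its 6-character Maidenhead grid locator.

AK22mv

Shift to the Maidenhead origin (180°W, 90°S): lon 5.0507, lat 102.9095.
Field: lon ⌊5.0507/20⌋ = 0 → A; lat ⌊102.9095/10⌋ = 10 → K.
Square: lon ⌊5.0507/2⌋ = 2; lat ⌊2.9095/1⌋ = 2.
Subsquare: lon ⌊1.0507/0.0833333⌋ = 12 → m; lat ⌊0.9095/0.0416667⌋ = 21 → v.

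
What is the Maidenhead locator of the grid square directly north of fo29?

Latitude square 9; +1 → 10, wraps to 0, carry into field.
Latitude field O = 14; +1 → 15 = P.
The longitude characters are unchanged.

FP20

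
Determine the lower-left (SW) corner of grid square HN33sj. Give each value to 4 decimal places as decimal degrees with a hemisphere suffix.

43.3750° N, 32.5000° W

Field H=7, N=13: +7·20° lon, +13·10° lat → SW at lon -40°, lat 40°.
Square 3, 3: +3·2° lon, +3·1° lat → SW at lon -34°, lat 43°.
Subsquare s=18, j=9: +18·0.0833333° lon, +9·0.0416667° lat → SW at lon -32.5°, lat 43.375°.
latitude 43.3750° N, longitude 32.5000° W.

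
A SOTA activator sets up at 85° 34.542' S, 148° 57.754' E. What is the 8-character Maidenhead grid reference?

QA44lk51

Shift to the Maidenhead origin (180°W, 90°S): lon 328.96257, lat 4.42430.
Field: lon ⌊328.96257/20⌋ = 16 → Q; lat ⌊4.42430/10⌋ = 0 → A.
Square: lon ⌊8.96257/2⌋ = 4; lat ⌊4.42430/1⌋ = 4.
Subsquare: lon ⌊0.96257/0.0833333⌋ = 11 → l; lat ⌊0.42430/0.0416667⌋ = 10 → k.
Extended square: lon ⌊0.04590/0.00833333⌋ = 5; lat ⌊0.00763/0.00416667⌋ = 1.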